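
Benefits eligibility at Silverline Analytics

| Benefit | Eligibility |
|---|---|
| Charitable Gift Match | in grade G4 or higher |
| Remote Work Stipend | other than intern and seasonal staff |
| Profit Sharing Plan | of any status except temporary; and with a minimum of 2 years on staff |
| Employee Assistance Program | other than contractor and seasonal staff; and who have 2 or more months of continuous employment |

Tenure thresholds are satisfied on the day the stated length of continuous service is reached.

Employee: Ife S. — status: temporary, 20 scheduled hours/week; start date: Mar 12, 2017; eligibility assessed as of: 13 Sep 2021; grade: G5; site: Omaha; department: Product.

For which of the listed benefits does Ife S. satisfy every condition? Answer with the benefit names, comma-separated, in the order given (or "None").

Service from Mar 12, 2017 to 13 Sep 2021: 1646 days.
Charitable Gift Match — grade G5 ≥ G4 ✓ → eligible.
Remote Work Stipend — status temporary ✓ (not excluded) → eligible.
Profit Sharing Plan — status temporary ✗ (excluded) → not eligible.
Employee Assistance Program — status temporary ✓ (not excluded); service 1646 days ≥ 2 months (≈60 days) ✓ → eligible.

Charitable Gift Match, Remote Work Stipend, Employee Assistance Program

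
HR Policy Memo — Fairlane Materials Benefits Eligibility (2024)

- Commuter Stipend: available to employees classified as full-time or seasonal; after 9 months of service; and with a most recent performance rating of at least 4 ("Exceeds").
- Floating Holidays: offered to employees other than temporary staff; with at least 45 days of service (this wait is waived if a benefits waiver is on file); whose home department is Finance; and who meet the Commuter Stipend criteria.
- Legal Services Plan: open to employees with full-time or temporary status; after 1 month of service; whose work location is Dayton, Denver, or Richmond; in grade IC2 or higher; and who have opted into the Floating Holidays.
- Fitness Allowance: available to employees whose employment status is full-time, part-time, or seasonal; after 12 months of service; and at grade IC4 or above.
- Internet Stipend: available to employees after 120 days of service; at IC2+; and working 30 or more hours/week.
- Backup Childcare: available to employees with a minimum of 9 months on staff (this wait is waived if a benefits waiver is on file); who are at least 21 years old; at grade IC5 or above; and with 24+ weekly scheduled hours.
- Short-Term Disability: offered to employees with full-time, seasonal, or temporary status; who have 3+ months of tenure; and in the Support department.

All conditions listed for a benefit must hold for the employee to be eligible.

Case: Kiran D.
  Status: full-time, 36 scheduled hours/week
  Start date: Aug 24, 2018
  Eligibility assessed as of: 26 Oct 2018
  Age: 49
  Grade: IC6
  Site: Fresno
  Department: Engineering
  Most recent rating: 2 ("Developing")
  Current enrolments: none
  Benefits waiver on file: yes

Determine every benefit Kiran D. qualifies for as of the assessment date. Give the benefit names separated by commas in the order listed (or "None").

Backup Childcare

Service from Aug 24, 2018 to 26 Oct 2018: 63 days.
Commuter Stipend — status full-time ✓; service 63 days < 9 months (≈270 days) ✗ → not eligible.
Floating Holidays — status full-time ✓ (not excluded); benefits waiver on file ✓; dept Engineering ✗ → not eligible.
Legal Services Plan — status full-time ✓; service 63 days ≥ 1 month (≈30 days) ✓; site Fresno ✗ (not Dayton, Denver, or Richmond) → not eligible.
Fitness Allowance — status full-time ✓; service 63 days < 12 months (≈360 days) ✗ → not eligible.
Internet Stipend — service 63 days < 120 days ✗ → not eligible.
Backup Childcare — benefits waiver on file ✓; age 49 ≥ 21 ✓; grade IC6 ≥ IC5 ✓; 36 hrs/wk ≥ 24 ✓ → eligible.
Short-Term Disability — status full-time ✓; service 63 days < 3 months (≈90 days) ✗ → not eligible.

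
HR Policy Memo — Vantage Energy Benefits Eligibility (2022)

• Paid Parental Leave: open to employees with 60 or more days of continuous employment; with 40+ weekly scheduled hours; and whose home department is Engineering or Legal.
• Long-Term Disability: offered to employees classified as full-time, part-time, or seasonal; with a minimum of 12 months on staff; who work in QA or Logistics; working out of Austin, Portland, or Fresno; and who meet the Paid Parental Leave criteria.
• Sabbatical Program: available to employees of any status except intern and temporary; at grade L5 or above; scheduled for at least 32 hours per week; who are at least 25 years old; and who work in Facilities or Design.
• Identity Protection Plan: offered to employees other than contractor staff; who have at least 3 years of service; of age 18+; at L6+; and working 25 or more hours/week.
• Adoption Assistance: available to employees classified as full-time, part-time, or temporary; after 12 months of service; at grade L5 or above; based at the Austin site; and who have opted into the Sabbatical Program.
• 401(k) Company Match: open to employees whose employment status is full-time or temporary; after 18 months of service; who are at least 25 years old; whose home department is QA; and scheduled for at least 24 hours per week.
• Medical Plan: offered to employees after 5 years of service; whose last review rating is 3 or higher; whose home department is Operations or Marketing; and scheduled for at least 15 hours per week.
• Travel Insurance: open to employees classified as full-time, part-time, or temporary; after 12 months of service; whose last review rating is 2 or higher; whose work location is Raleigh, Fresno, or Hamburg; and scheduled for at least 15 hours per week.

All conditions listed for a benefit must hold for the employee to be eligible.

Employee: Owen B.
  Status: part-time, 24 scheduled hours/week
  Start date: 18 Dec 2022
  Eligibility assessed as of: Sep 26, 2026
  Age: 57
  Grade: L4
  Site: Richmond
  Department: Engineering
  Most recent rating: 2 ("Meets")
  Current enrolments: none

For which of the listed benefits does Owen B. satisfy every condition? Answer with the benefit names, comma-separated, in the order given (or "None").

None

Service from 18 Dec 2022 to Sep 26, 2026: 1378 days.
Paid Parental Leave — service 1378 days ≥ 60 days ✓; 24 hrs/wk < 40 ✗ → not eligible.
Long-Term Disability — status part-time ✓; service 1378 days ≥ 12 months (≈360 days) ✓; dept Engineering ✗ → not eligible.
Sabbatical Program — status part-time ✓ (not excluded); grade L4 < L5 ✗ → not eligible.
Identity Protection Plan — status part-time ✓ (not excluded); service 1378 days ≥ 3 years (≈1095 days) ✓; age 57 ≥ 18 ✓; grade L4 < L6 ✗ → not eligible.
Adoption Assistance — status part-time ✓; service 1378 days ≥ 12 months (≈360 days) ✓; grade L4 < L5 ✗ → not eligible.
401(k) Company Match — status part-time ✗ (requires full-time or temporary) → not eligible.
Medical Plan — service 1378 days < 5 years (≈1825 days) ✗ → not eligible.
Travel Insurance — status part-time ✓; service 1378 days ≥ 12 months (≈360 days) ✓; rating 2 ≥ 2 ✓; site Richmond ✗ (not Raleigh, Fresno, or Hamburg) → not eligible.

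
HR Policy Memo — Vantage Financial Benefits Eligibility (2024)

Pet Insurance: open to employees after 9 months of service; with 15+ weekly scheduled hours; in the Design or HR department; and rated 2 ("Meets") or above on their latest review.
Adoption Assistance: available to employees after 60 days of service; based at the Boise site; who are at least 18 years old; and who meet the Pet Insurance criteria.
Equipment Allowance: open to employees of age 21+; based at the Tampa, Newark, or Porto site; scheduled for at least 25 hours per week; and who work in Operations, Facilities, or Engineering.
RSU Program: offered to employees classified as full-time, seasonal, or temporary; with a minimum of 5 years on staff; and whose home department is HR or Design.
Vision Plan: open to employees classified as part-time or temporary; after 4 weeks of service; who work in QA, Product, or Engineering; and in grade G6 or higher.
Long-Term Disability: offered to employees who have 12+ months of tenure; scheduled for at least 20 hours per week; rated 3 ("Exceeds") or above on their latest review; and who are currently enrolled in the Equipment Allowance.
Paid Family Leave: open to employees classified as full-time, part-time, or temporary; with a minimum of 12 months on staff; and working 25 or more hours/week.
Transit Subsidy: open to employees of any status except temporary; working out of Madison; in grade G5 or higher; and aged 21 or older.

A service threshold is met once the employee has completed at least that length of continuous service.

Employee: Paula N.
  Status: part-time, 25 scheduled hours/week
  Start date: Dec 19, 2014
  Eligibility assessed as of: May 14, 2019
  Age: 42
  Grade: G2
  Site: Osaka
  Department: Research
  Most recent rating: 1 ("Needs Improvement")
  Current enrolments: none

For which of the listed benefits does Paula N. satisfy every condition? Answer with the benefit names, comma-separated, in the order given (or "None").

Service from Dec 19, 2014 to May 14, 2019: 1607 days.
Pet Insurance — service 1607 days ≥ 9 months (≈270 days) ✓; 25 hrs/wk ≥ 15 ✓; dept Research ✗ → not eligible.
Adoption Assistance — service 1607 days ≥ 60 days ✓; site Osaka ✗ (not Boise) → not eligible.
Equipment Allowance — age 42 ≥ 21 ✓; site Osaka ✗ (not Tampa, Newark, or Porto) → not eligible.
RSU Program — status part-time ✗ (requires full-time, seasonal, or temporary) → not eligible.
Vision Plan — status part-time ✓; service 1607 days ≥ 4 weeks (≈28 days) ✓; dept Research ✗ → not eligible.
Long-Term Disability — service 1607 days ≥ 12 months (≈360 days) ✓; 25 hrs/wk ≥ 20 ✓; rating 1 < 3 ✗ → not eligible.
Paid Family Leave — status part-time ✓; service 1607 days ≥ 12 months (≈360 days) ✓; 25 hrs/wk ≥ 25 ✓ → eligible.
Transit Subsidy — status part-time ✓ (not excluded); site Osaka ✗ (not Madison) → not eligible.

Paid Family Leave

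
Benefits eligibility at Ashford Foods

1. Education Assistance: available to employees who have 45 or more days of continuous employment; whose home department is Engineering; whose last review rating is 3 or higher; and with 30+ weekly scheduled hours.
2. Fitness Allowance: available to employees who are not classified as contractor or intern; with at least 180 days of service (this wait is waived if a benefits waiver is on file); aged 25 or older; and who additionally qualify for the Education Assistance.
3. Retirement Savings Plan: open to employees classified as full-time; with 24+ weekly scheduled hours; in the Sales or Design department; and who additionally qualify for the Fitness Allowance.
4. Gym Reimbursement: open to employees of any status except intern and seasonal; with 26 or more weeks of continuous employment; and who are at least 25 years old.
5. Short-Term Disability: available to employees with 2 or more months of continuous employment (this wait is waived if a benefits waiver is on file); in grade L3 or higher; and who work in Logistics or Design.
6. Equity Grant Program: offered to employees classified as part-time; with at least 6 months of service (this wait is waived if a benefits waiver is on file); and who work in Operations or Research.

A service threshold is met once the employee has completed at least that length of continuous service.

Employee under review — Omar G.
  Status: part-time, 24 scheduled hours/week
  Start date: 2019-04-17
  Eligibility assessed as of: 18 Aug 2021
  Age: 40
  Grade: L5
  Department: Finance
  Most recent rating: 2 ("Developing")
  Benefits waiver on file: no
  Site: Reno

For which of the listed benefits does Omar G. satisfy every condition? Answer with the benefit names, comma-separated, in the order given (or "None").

Service from 2019-04-17 to 18 Aug 2021: 854 days.
Education Assistance — service 854 days ≥ 45 days ✓; dept Finance ✗ → not eligible.
Fitness Allowance — status part-time ✓ (not excluded); no waiver, service 854 days ≥ 180 days ✓; age 40 ≥ 25 ✓; not eligible for Education Assistance ✗ → not eligible.
Retirement Savings Plan — status part-time ✗ (requires full-time) → not eligible.
Gym Reimbursement — status part-time ✓ (not excluded); service 854 days ≥ 26 weeks (≈182 days) ✓; age 40 ≥ 25 ✓ → eligible.
Short-Term Disability — no waiver, service 854 days ≥ 2 months (≈60 days) ✓; grade L5 ≥ L3 ✓; dept Finance ✗ → not eligible.
Equity Grant Program — status part-time ✓; no waiver, service 854 days ≥ 6 months (≈180 days) ✓; dept Finance ✗ → not eligible.

Gym Reimbursement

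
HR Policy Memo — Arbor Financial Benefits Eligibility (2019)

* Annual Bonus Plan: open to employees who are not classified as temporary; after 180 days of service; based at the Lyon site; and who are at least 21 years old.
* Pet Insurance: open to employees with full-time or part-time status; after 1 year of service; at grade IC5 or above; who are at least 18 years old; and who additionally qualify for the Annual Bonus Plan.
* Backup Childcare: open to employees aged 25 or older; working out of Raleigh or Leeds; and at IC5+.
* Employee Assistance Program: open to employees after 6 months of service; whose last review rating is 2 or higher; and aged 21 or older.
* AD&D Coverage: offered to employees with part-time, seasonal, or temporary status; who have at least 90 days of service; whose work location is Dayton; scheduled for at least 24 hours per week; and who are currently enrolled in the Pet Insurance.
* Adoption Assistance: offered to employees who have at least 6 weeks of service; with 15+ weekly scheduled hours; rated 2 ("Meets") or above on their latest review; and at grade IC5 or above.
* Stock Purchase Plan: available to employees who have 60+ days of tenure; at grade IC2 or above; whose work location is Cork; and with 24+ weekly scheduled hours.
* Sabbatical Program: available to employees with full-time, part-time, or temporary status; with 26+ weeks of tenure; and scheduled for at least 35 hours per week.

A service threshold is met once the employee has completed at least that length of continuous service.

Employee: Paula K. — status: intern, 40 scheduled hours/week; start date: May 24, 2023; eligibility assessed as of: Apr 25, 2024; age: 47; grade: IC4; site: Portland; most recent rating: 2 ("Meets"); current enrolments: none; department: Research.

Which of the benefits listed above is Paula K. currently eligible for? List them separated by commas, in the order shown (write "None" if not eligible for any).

Employee Assistance Program

Service from May 24, 2023 to Apr 25, 2024: 337 days.
Annual Bonus Plan — status intern ✓ (not excluded); service 337 days ≥ 180 days ✓; site Portland ✗ (not Lyon) → not eligible.
Pet Insurance — status intern ✗ (requires full-time or part-time) → not eligible.
Backup Childcare — age 47 ≥ 25 ✓; site Portland ✗ (not Raleigh or Leeds) → not eligible.
Employee Assistance Program — service 337 days ≥ 6 months (≈180 days) ✓; rating 2 ≥ 2 ✓; age 47 ≥ 21 ✓ → eligible.
AD&D Coverage — status intern ✗ (requires part-time, seasonal, or temporary) → not eligible.
Adoption Assistance — service 337 days ≥ 6 weeks (≈42 days) ✓; 40 hrs/wk ≥ 15 ✓; rating 2 ≥ 2 ✓; grade IC4 < IC5 ✗ → not eligible.
Stock Purchase Plan — service 337 days ≥ 60 days ✓; grade IC4 ≥ IC2 ✓; site Portland ✗ (not Cork) → not eligible.
Sabbatical Program — status intern ✗ (requires full-time, part-time, or temporary) → not eligible.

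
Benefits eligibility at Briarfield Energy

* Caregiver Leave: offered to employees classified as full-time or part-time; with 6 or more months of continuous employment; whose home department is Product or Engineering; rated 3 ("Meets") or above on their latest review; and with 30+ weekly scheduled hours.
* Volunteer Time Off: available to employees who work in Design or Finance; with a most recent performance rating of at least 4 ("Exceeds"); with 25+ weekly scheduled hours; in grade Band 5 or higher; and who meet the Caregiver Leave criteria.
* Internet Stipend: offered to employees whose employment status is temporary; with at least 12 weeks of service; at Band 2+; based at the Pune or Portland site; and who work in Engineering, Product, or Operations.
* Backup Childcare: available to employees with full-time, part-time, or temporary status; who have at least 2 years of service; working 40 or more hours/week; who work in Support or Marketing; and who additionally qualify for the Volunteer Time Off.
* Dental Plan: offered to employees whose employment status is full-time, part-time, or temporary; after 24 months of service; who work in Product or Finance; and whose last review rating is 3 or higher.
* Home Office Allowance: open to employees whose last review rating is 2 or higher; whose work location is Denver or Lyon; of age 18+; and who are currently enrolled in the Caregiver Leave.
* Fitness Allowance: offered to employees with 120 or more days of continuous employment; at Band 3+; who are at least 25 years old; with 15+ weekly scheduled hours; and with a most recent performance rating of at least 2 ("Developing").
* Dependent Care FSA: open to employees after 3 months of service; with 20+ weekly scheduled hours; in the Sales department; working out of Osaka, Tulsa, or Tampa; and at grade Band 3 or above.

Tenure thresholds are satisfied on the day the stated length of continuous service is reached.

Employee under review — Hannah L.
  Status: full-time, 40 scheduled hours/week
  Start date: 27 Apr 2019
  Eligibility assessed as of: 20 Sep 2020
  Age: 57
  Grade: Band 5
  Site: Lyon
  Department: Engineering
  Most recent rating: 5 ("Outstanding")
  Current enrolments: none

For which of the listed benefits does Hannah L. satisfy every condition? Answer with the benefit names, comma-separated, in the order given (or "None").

Caregiver Leave, Fitness Allowance

Service from 27 Apr 2019 to 20 Sep 2020: 512 days.
Caregiver Leave — status full-time ✓; service 512 days ≥ 6 months (≈180 days) ✓; dept Engineering ✓; rating 5 ≥ 3 ✓; 40 hrs/wk ≥ 30 ✓ → eligible.
Volunteer Time Off — dept Engineering ✗ → not eligible.
Internet Stipend — status full-time ✗ (requires temporary) → not eligible.
Backup Childcare — status full-time ✓; service 512 days < 2 years (≈730 days) ✗ → not eligible.
Dental Plan — status full-time ✓; service 512 days < 24 months (≈720 days) ✗ → not eligible.
Home Office Allowance — rating 5 ≥ 2 ✓; site Lyon ✓; age 57 ≥ 18 ✓; not enrolled in Caregiver Leave ✗ → not eligible.
Fitness Allowance — service 512 days ≥ 120 days ✓; grade Band 5 ≥ Band 3 ✓; age 57 ≥ 25 ✓; 40 hrs/wk ≥ 15 ✓; rating 5 ≥ 2 ✓ → eligible.
Dependent Care FSA — service 512 days ≥ 3 months (≈90 days) ✓; 40 hrs/wk ≥ 20 ✓; dept Engineering ✗ → not eligible.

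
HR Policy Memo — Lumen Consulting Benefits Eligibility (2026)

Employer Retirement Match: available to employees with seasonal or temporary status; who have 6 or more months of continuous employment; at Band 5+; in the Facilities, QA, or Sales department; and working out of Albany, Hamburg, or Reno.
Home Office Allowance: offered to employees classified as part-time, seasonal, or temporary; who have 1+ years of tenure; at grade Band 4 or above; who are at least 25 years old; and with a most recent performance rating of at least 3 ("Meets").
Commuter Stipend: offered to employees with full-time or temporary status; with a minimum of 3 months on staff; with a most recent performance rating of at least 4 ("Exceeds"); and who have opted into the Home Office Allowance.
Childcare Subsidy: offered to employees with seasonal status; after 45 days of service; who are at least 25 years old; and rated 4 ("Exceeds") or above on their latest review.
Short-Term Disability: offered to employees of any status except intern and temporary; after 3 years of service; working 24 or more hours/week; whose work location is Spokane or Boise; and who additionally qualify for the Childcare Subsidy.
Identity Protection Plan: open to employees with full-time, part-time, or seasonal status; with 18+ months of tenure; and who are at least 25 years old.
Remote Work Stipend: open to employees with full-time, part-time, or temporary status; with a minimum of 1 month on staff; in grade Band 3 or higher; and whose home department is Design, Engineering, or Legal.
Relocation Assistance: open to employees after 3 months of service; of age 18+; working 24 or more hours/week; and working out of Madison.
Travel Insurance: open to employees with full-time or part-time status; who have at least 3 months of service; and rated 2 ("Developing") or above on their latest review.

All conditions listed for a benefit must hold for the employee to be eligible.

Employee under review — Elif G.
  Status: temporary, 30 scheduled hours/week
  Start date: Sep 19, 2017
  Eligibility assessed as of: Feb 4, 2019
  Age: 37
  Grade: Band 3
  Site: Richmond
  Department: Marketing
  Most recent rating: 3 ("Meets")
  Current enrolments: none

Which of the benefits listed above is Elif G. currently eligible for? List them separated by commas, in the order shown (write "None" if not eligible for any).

Service from Sep 19, 2017 to Feb 4, 2019: 503 days.
Employer Retirement Match — status temporary ✓; service 503 days ≥ 6 months (≈180 days) ✓; grade Band 3 < Band 5 ✗ → not eligible.
Home Office Allowance — status temporary ✓; service 503 days ≥ 1 year (≈365 days) ✓; grade Band 3 < Band 4 ✗ → not eligible.
Commuter Stipend — status temporary ✓; service 503 days ≥ 3 months (≈90 days) ✓; rating 3 < 4 ✗ → not eligible.
Childcare Subsidy — status temporary ✗ (requires seasonal) → not eligible.
Short-Term Disability — status temporary ✗ (excluded) → not eligible.
Identity Protection Plan — status temporary ✗ (requires full-time, part-time, or seasonal) → not eligible.
Remote Work Stipend — status temporary ✓; service 503 days ≥ 1 month (≈30 days) ✓; grade Band 3 ≥ Band 3 ✓; dept Marketing ✗ → not eligible.
Relocation Assistance — service 503 days ≥ 3 months (≈90 days) ✓; age 37 ≥ 18 ✓; 30 hrs/wk ≥ 24 ✓; site Richmond ✗ (not Madison) → not eligible.
Travel Insurance — status temporary ✗ (requires full-time or part-time) → not eligible.

None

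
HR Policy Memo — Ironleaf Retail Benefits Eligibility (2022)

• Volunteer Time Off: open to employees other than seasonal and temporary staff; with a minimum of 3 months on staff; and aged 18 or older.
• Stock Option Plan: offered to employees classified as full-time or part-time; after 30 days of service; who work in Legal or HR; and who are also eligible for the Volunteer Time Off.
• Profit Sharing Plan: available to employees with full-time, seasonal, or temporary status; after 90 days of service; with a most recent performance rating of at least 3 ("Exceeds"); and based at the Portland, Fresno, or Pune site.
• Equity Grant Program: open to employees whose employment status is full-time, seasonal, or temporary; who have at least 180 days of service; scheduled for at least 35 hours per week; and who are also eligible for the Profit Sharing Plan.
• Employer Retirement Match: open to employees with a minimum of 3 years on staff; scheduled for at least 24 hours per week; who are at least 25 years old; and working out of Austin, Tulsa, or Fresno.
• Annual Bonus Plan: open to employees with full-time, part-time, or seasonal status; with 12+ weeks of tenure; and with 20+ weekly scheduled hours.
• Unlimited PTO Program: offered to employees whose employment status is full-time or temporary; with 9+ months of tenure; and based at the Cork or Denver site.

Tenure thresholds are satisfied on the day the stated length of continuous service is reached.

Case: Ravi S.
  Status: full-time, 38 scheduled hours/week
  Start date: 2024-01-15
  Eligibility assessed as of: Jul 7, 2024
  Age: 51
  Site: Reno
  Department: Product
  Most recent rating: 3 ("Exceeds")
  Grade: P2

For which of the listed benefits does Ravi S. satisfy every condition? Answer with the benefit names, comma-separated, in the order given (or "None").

Volunteer Time Off, Annual Bonus Plan

Service from 2024-01-15 to Jul 7, 2024: 174 days.
Volunteer Time Off — status full-time ✓ (not excluded); service 174 days ≥ 3 months (≈90 days) ✓; age 51 ≥ 18 ✓ → eligible.
Stock Option Plan — status full-time ✓; service 174 days ≥ 30 days ✓; dept Product ✗ → not eligible.
Profit Sharing Plan — status full-time ✓; service 174 days ≥ 90 days ✓; rating 3 ≥ 3 ✓; site Reno ✗ (not Portland, Fresno, or Pune) → not eligible.
Equity Grant Program — status full-time ✓; service 174 days < 180 days ✗ → not eligible.
Employer Retirement Match — service 174 days < 3 years (≈1095 days) ✗ → not eligible.
Annual Bonus Plan — status full-time ✓; service 174 days ≥ 12 weeks (≈84 days) ✓; 38 hrs/wk ≥ 20 ✓ → eligible.
Unlimited PTO Program — status full-time ✓; service 174 days < 9 months (≈270 days) ✗ → not eligible.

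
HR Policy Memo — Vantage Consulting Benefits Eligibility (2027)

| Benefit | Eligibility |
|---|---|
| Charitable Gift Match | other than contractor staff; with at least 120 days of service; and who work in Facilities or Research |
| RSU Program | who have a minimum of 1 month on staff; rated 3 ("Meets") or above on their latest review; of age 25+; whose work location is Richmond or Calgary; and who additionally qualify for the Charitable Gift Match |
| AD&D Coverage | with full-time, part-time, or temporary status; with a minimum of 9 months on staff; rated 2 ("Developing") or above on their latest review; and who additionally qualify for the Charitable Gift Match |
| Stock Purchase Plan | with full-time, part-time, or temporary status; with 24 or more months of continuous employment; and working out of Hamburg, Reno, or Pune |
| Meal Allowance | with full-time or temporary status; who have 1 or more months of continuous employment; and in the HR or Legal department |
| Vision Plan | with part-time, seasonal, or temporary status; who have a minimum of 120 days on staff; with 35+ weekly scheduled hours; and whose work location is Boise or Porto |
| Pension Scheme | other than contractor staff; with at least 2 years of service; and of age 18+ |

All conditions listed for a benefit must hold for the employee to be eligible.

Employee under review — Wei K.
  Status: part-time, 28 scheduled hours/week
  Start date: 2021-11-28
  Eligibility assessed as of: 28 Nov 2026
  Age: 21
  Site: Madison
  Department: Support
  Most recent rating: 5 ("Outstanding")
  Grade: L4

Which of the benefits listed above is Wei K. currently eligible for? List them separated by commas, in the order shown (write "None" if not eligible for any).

Pension Scheme

Service from 2021-11-28 to 28 Nov 2026: 1826 days.
Charitable Gift Match — status part-time ✓ (not excluded); service 1826 days ≥ 120 days ✓; dept Support ✗ → not eligible.
RSU Program — service 1826 days ≥ 1 month (≈30 days) ✓; rating 5 ≥ 3 ✓; age 21 < 25 ✗ → not eligible.
AD&D Coverage — status part-time ✓; service 1826 days ≥ 9 months (≈270 days) ✓; rating 5 ≥ 2 ✓; not eligible for Charitable Gift Match ✗ → not eligible.
Stock Purchase Plan — status part-time ✓; service 1826 days ≥ 24 months (≈720 days) ✓; site Madison ✗ (not Hamburg, Reno, or Pune) → not eligible.
Meal Allowance — status part-time ✗ (requires full-time or temporary) → not eligible.
Vision Plan — status part-time ✓; service 1826 days ≥ 120 days ✓; 28 hrs/wk < 35 ✗ → not eligible.
Pension Scheme — status part-time ✓ (not excluded); service 1826 days ≥ 2 years (≈730 days) ✓; age 21 ≥ 18 ✓ → eligible.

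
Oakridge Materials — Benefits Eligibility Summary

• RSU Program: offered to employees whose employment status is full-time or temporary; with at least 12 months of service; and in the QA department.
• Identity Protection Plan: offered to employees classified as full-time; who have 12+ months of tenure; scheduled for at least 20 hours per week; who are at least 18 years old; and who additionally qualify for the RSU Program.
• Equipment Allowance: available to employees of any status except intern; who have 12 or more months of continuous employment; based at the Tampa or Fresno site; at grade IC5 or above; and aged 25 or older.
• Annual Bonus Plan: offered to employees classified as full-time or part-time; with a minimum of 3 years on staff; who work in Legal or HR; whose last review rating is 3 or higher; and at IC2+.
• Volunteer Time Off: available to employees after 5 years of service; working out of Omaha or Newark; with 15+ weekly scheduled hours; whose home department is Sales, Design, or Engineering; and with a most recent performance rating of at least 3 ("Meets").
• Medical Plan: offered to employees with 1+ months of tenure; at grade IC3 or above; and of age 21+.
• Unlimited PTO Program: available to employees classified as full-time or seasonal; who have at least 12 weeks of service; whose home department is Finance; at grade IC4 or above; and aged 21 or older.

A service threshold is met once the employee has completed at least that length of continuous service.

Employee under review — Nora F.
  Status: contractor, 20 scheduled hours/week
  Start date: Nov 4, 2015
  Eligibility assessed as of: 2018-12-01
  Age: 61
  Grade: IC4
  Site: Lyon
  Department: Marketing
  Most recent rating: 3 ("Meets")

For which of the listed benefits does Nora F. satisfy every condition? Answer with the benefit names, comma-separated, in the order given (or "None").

Medical Plan

Service from Nov 4, 2015 to 2018-12-01: 1123 days.
RSU Program — status contractor ✗ (requires full-time or temporary) → not eligible.
Identity Protection Plan — status contractor ✗ (requires full-time) → not eligible.
Equipment Allowance — status contractor ✓ (not excluded); service 1123 days ≥ 12 months (≈360 days) ✓; site Lyon ✗ (not Tampa or Fresno) → not eligible.
Annual Bonus Plan — status contractor ✗ (requires full-time or part-time) → not eligible.
Volunteer Time Off — service 1123 days < 5 years (≈1825 days) ✗ → not eligible.
Medical Plan — service 1123 days ≥ 1 month (≈30 days) ✓; grade IC4 ≥ IC3 ✓; age 61 ≥ 21 ✓ → eligible.
Unlimited PTO Program — status contractor ✗ (requires full-time or seasonal) → not eligible.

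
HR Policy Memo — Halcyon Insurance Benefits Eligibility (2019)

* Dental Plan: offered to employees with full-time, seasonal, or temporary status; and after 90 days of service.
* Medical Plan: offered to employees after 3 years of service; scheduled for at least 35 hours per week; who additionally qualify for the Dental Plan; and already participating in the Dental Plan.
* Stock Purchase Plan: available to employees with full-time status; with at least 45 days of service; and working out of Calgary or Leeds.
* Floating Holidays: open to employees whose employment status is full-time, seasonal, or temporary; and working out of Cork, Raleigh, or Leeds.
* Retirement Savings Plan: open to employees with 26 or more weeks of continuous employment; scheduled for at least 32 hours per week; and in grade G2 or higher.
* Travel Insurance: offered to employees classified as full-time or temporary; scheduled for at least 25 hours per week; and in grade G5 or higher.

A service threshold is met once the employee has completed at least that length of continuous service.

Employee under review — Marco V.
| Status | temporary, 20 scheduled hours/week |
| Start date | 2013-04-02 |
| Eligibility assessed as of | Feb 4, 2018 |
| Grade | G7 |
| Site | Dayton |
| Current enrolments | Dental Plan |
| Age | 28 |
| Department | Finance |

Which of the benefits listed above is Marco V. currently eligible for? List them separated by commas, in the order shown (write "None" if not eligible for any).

Service from 2013-04-02 to Feb 4, 2018: 1769 days.
Dental Plan — status temporary ✓; service 1769 days ≥ 90 days ✓ → eligible.
Medical Plan — service 1769 days ≥ 3 years (≈1095 days) ✓; 20 hrs/wk < 35 ✗ → not eligible.
Stock Purchase Plan — status temporary ✗ (requires full-time) → not eligible.
Floating Holidays — status temporary ✓; site Dayton ✗ (not Cork, Raleigh, or Leeds) → not eligible.
Retirement Savings Plan — service 1769 days ≥ 26 weeks (≈182 days) ✓; 20 hrs/wk < 32 ✗ → not eligible.
Travel Insurance — status temporary ✓; 20 hrs/wk < 25 ✗ → not eligible.

Dental Plan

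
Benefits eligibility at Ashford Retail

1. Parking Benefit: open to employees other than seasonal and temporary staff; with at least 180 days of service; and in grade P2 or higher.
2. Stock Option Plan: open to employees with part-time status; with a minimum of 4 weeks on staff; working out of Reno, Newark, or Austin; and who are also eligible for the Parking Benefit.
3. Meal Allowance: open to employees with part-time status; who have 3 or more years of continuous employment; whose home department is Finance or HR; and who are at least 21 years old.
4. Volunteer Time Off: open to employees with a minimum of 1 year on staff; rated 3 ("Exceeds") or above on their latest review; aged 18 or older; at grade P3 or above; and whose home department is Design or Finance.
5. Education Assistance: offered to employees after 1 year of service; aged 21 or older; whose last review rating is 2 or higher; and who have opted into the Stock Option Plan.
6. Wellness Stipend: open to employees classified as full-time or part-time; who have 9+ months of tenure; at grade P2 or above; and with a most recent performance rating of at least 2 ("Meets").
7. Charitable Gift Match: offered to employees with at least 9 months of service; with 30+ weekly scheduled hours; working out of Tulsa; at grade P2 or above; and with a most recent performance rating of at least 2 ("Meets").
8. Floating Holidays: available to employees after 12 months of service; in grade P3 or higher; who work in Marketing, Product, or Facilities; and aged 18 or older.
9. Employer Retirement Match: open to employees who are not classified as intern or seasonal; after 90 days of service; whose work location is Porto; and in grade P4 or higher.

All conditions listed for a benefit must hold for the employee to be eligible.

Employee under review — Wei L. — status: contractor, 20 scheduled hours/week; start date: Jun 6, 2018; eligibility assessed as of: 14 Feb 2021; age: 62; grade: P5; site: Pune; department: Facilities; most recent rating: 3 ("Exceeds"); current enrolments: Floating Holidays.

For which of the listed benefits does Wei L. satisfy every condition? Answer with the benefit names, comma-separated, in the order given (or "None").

Service from Jun 6, 2018 to 14 Feb 2021: 984 days.
Parking Benefit — status contractor ✓ (not excluded); service 984 days ≥ 180 days ✓; grade P5 ≥ P2 ✓ → eligible.
Stock Option Plan — status contractor ✗ (requires part-time) → not eligible.
Meal Allowance — status contractor ✗ (requires part-time) → not eligible.
Volunteer Time Off — service 984 days ≥ 1 year (≈365 days) ✓; rating 3 ≥ 3 ✓; age 62 ≥ 18 ✓; grade P5 ≥ P3 ✓; dept Facilities ✗ → not eligible.
Education Assistance — service 984 days ≥ 1 year (≈365 days) ✓; age 62 ≥ 21 ✓; rating 3 ≥ 2 ✓; not enrolled in Stock Option Plan ✗ → not eligible.
Wellness Stipend — status contractor ✗ (requires full-time or part-time) → not eligible.
Charitable Gift Match — service 984 days ≥ 9 months (≈270 days) ✓; 20 hrs/wk < 30 ✗ → not eligible.
Floating Holidays — service 984 days ≥ 12 months (≈360 days) ✓; grade P5 ≥ P3 ✓; dept Facilities ✓; age 62 ≥ 18 ✓ → eligible.
Employer Retirement Match — status contractor ✓ (not excluded); service 984 days ≥ 90 days ✓; site Pune ✗ (not Porto) → not eligible.

Parking Benefit, Floating Holidays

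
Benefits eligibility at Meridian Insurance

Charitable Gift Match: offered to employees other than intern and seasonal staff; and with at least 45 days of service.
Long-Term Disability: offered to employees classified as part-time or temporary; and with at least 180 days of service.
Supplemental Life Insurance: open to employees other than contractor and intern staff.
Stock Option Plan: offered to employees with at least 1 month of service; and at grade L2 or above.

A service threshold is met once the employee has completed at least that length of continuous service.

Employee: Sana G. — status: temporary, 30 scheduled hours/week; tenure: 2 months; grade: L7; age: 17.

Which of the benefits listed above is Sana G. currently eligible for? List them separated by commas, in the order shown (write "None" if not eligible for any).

Charitable Gift Match — status temporary ✓ (not excluded); service 2 months ≥ 45 days ✓ → eligible.
Long-Term Disability — status temporary ✓; service 2 months < 180 days ✗ → not eligible.
Supplemental Life Insurance — status temporary ✓ (not excluded) → eligible.
Stock Option Plan — service 2 months ≥ 1 month ✓; grade L7 ≥ L2 ✓ → eligible.

Charitable Gift Match, Supplemental Life Insurance, Stock Option Plan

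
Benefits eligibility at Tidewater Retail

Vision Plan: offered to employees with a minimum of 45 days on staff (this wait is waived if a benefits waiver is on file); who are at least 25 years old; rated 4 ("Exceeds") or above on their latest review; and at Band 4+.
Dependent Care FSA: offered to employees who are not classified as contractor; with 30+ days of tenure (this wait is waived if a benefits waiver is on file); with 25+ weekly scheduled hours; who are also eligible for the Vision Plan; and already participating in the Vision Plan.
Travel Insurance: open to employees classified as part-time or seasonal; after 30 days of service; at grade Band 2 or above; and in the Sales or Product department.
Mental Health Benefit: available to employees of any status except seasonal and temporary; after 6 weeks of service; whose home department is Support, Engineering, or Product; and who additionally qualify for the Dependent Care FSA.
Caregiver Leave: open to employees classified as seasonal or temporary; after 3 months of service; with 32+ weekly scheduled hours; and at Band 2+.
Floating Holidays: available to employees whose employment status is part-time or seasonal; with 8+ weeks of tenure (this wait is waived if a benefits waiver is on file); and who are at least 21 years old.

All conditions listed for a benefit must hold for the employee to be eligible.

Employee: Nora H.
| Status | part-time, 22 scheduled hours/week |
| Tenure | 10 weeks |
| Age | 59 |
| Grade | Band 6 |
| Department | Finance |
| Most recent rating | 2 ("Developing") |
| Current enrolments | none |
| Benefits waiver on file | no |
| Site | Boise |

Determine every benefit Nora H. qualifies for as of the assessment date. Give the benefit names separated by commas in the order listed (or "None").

Floating Holidays

Vision Plan — no waiver, service 10 weeks ≥ 45 days ✓; age 59 ≥ 25 ✓; rating 2 < 4 ✗ → not eligible.
Dependent Care FSA — status part-time ✓ (not excluded); no waiver, service 10 weeks ≥ 30 days ✓; 22 hrs/wk < 25 ✗ → not eligible.
Travel Insurance — status part-time ✓; service 10 weeks ≥ 30 days ✓; grade Band 6 ≥ Band 2 ✓; dept Finance ✗ → not eligible.
Mental Health Benefit — status part-time ✓ (not excluded); service 10 weeks ≥ 6 weeks ✓; dept Finance ✗ → not eligible.
Caregiver Leave — status part-time ✗ (requires seasonal or temporary) → not eligible.
Floating Holidays — status part-time ✓; no waiver, service 10 weeks ≥ 8 weeks ✓; age 59 ≥ 21 ✓ → eligible.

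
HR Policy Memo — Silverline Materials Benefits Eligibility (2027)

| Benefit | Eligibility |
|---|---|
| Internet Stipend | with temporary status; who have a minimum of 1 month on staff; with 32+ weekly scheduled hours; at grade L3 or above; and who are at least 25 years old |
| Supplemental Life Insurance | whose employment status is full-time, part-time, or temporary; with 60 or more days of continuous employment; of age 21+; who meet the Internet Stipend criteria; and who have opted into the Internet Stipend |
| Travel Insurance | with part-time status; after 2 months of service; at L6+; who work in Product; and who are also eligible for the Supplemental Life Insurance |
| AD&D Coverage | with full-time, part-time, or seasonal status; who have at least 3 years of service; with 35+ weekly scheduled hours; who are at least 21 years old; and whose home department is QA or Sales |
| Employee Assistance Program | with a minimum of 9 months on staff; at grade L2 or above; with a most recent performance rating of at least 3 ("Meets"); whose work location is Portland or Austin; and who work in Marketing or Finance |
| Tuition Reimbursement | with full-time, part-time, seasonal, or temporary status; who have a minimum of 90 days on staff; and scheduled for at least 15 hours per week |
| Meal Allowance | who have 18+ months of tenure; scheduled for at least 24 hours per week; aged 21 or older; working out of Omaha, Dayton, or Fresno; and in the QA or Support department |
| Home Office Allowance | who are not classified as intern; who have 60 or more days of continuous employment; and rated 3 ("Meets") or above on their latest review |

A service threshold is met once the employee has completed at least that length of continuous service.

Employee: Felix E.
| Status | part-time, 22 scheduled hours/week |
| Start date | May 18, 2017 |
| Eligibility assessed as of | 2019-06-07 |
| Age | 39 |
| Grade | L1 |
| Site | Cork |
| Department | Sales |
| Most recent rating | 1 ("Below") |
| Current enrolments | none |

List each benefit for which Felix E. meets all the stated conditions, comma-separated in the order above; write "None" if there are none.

Service from May 18, 2017 to 2019-06-07: 750 days.
Internet Stipend — status part-time ✗ (requires temporary) → not eligible.
Supplemental Life Insurance — status part-time ✓; service 750 days ≥ 60 days ✓; age 39 ≥ 21 ✓; not eligible for Internet Stipend ✗ → not eligible.
Travel Insurance — status part-time ✓; service 750 days ≥ 2 months (≈60 days) ✓; grade L1 < L6 ✗ → not eligible.
AD&D Coverage — status part-time ✓; service 750 days < 3 years (≈1095 days) ✗ → not eligible.
Employee Assistance Program — service 750 days ≥ 9 months (≈270 days) ✓; grade L1 < L2 ✗ → not eligible.
Tuition Reimbursement — status part-time ✓; service 750 days ≥ 90 days ✓; 22 hrs/wk ≥ 15 ✓ → eligible.
Meal Allowance — service 750 days ≥ 18 months (≈540 days) ✓; 22 hrs/wk < 24 ✗ → not eligible.
Home Office Allowance — status part-time ✓ (not excluded); service 750 days ≥ 60 days ✓; rating 1 < 3 ✗ → not eligible.

Tuition Reimbursement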